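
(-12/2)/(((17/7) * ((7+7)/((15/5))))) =-9/17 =-0.53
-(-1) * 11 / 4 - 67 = -257 / 4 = -64.25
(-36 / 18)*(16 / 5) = -32 / 5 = -6.40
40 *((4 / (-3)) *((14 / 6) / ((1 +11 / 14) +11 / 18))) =-51.92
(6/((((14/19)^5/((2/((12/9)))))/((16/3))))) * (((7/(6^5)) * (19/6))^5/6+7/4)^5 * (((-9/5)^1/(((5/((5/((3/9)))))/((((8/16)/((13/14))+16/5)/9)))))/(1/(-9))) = 9929145106070561918472704468010964803855295679653892359326319077135342232701254887748966962173761714030084364669030511379257/135601930878499970231837459559074820575993359952589356993839236884444132637154010863877086687816622414878285409078476800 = 73222.74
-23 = -23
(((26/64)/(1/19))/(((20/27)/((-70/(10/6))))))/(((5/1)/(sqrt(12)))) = -140049 * sqrt(3)/800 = -303.21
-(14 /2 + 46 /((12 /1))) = -65 /6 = -10.83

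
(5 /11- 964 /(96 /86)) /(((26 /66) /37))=-4215521 /52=-81067.71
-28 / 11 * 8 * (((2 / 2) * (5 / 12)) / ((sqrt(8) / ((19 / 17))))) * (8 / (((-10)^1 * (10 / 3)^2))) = 798 * sqrt(2) / 4675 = 0.24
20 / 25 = 4 / 5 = 0.80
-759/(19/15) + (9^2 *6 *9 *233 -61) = 19351154/19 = 1018481.79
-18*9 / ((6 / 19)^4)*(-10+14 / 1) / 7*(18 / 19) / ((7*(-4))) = 61731 / 196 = 314.95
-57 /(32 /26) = -741 /16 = -46.31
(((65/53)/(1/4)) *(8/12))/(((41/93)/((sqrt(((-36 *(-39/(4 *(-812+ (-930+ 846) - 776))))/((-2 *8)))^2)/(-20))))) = -141453/29066048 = -0.00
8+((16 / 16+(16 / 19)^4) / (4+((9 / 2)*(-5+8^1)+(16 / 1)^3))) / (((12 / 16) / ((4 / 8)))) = 25732404236 / 3216452601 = 8.00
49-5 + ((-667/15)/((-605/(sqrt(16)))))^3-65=-15675931812743/747377296875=-20.97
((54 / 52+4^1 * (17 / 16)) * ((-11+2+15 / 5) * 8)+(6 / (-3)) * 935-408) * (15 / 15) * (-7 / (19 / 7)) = 1612786 / 247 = 6529.50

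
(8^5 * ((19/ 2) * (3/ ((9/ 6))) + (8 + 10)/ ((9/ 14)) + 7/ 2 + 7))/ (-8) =-235520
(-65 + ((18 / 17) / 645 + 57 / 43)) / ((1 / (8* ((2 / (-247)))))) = 3723584 / 902785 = 4.12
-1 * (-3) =3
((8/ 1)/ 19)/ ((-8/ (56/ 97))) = -56/ 1843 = -0.03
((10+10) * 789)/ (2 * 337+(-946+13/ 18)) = -284040/ 4883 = -58.17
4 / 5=0.80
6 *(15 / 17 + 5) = 600 / 17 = 35.29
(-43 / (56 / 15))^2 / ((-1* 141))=-138675 / 147392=-0.94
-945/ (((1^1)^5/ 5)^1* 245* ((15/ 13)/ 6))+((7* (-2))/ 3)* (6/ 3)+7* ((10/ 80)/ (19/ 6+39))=-109.60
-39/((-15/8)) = 104/5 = 20.80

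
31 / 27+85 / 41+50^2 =2771066 / 1107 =2503.22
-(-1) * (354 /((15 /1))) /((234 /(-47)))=-2773 /585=-4.74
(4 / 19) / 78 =2 / 741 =0.00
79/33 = 2.39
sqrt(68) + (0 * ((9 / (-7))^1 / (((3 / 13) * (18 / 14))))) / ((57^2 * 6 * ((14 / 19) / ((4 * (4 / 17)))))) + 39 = 2 * sqrt(17) + 39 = 47.25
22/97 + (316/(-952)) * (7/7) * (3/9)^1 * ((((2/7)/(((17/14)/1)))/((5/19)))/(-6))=2148367/8830395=0.24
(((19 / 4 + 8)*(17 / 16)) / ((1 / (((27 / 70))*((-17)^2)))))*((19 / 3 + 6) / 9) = 9270831 / 4480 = 2069.38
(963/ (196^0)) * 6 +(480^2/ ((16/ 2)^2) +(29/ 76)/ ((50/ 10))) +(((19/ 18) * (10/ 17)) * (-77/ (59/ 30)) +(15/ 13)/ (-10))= 139036964143/ 14864460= 9353.65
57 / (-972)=-19 / 324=-0.06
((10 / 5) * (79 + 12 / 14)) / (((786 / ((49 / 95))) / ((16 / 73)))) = 62608 / 2725455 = 0.02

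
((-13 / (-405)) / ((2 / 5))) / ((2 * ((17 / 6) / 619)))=8047 / 918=8.77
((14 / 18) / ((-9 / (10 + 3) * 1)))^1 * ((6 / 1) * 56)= -10192 / 27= -377.48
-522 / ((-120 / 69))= 6003 / 20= 300.15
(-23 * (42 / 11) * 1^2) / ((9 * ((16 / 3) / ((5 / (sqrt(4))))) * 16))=-805 / 2816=-0.29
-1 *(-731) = 731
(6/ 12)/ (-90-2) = -1/ 184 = -0.01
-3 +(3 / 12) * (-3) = -15 / 4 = -3.75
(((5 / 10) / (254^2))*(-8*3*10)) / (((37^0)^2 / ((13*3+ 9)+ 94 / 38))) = -0.09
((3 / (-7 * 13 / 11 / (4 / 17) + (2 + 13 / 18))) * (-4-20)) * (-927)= -26430624 / 12845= -2057.66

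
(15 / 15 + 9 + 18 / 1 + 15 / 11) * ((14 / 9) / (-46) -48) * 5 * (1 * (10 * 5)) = -802897250 / 2277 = -352611.88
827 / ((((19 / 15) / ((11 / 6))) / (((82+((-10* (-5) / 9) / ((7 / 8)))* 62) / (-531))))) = -681501755 / 635607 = -1072.21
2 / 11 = 0.18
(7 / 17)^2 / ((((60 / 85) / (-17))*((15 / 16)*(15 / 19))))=-3724 / 675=-5.52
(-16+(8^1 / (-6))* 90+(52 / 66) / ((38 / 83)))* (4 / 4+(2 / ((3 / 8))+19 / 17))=-1683860 / 1683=-1000.51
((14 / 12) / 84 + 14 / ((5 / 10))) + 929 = 68905 / 72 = 957.01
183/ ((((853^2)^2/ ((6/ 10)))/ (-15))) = -1647/ 529414856881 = -0.00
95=95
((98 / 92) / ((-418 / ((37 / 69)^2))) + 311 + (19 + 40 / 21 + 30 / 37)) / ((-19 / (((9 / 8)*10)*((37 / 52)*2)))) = -39443390143705 / 140693737184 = -280.35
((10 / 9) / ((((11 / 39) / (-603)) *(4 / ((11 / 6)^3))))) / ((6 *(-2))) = 526955 / 1728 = 304.95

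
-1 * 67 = -67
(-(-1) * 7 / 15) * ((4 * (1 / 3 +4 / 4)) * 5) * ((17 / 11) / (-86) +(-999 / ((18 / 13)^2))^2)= 129460121231 / 38313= 3379012.90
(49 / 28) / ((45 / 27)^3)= 189 / 500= 0.38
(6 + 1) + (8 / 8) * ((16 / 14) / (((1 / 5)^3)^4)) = 1953125049 / 7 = 279017864.14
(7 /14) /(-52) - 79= -79.01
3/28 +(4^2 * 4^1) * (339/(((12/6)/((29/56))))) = 157299/28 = 5617.82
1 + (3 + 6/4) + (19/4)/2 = 63/8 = 7.88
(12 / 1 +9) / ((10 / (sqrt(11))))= 21* sqrt(11) / 10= 6.96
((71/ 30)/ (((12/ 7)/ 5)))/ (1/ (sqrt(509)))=497 * sqrt(509)/ 72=155.73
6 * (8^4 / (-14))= -12288 / 7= -1755.43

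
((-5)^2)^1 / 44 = 25 / 44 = 0.57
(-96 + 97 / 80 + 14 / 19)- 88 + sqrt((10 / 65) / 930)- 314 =-753997 / 1520 + sqrt(6045) / 6045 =-496.04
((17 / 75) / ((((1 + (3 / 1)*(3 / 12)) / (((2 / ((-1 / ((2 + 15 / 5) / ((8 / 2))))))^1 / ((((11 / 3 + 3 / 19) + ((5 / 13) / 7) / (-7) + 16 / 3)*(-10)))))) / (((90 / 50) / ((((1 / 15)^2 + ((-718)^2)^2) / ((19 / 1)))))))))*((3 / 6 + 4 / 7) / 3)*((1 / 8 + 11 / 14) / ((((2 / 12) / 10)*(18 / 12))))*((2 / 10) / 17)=497097 / 7131506177087765354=0.00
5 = 5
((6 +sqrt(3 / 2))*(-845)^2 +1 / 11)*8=2856100*sqrt(6) +377005208 / 11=41269188.38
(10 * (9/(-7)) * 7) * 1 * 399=-35910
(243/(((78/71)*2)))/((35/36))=51759/455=113.76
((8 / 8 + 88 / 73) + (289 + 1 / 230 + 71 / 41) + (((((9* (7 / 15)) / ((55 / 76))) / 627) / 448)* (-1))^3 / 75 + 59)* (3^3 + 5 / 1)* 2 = 206016699174966239931161 / 9146436575925000000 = 22524.26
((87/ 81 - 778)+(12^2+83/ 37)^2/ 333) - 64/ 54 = -108481346/ 151959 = -713.89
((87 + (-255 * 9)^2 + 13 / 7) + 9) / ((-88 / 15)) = -138261975 / 154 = -897805.03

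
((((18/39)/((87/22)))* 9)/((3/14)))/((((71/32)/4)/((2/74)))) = 0.24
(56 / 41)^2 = 3136 / 1681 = 1.87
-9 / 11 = -0.82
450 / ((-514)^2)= 225 / 132098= 0.00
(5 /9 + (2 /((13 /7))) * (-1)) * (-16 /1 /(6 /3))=488 /117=4.17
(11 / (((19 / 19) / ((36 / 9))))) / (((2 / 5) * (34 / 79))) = 4345 / 17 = 255.59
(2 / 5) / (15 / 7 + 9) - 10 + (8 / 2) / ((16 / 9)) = -6017 / 780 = -7.71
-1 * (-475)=475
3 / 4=0.75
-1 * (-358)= 358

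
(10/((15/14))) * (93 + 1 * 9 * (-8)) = 196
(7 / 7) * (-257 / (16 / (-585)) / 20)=30069 / 64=469.83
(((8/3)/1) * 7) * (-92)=-5152/3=-1717.33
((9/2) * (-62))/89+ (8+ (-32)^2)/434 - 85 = -1656224/19313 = -85.76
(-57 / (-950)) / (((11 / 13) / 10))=39 / 55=0.71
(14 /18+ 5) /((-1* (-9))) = 52 /81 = 0.64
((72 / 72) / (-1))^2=1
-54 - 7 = -61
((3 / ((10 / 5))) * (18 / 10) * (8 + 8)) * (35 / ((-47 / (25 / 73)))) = -37800 / 3431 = -11.02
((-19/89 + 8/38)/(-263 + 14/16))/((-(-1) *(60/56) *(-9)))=-112/95742729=-0.00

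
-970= -970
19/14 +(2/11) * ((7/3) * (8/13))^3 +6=72125675/9135126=7.90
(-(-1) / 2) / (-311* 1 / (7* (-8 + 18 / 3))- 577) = -7 / 7767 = -0.00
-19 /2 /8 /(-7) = 19 /112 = 0.17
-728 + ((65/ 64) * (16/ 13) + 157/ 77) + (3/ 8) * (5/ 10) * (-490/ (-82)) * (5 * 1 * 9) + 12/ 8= -33984061/ 50512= -672.79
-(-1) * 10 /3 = 10 /3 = 3.33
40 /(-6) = -20 /3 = -6.67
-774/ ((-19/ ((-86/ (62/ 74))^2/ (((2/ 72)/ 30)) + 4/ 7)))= 59246558553816/ 127813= 463540943.05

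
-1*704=-704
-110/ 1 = -110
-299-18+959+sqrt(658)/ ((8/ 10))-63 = 5* sqrt(658)/ 4+579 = 611.06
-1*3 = -3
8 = 8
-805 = -805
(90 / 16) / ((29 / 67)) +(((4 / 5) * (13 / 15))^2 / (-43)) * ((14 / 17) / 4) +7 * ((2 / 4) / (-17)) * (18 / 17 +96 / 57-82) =9031523715071 / 308127465000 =29.31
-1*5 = -5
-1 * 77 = -77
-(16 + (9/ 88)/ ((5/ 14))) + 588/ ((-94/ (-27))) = 1577959/ 10340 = 152.61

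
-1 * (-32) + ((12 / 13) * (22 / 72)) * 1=1259 / 39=32.28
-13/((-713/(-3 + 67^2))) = 58318/713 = 81.79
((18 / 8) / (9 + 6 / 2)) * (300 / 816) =75 / 1088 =0.07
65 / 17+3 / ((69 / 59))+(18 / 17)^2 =49918 / 6647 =7.51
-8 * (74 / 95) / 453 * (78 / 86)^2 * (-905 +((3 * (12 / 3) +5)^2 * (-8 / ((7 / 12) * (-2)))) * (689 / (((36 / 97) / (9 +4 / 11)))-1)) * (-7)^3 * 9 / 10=120327937.50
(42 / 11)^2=1764 / 121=14.58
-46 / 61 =-0.75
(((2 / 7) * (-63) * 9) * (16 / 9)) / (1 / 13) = -3744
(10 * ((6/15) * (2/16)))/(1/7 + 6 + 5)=7/156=0.04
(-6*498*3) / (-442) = 4482 / 221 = 20.28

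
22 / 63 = 0.35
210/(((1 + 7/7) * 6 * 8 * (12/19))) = 665/192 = 3.46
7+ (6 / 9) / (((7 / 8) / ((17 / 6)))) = 577 / 63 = 9.16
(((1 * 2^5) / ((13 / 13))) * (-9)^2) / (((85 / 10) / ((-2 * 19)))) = -196992 / 17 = -11587.76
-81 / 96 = -27 / 32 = -0.84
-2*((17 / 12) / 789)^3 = -4913 / 424370075616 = -0.00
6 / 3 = 2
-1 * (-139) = 139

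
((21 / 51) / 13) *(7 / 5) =49 / 1105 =0.04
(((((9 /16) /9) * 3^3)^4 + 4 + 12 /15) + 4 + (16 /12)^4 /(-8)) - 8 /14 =2962058723 /185794560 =15.94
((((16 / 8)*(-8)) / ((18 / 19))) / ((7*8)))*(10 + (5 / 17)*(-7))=-285 / 119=-2.39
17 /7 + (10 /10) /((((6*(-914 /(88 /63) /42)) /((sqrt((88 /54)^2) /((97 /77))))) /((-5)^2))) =157035499 /75403629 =2.08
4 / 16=1 / 4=0.25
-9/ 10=-0.90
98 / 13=7.54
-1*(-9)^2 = -81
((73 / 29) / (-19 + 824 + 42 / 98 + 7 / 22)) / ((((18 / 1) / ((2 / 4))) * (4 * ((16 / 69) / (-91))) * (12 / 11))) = -432817 / 55457280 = -0.01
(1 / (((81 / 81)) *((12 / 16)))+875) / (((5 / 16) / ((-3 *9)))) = -378576 / 5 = -75715.20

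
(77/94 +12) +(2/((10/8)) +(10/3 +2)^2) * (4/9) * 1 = 996377/38070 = 26.17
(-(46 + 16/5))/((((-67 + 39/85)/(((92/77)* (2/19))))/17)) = 1635162/1034341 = 1.58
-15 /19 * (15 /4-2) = -1.38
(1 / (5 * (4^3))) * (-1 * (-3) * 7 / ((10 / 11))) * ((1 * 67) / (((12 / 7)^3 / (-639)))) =-125637127 / 204800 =-613.46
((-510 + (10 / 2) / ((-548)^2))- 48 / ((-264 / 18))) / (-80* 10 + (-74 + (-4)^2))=1673894441 / 2834269152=0.59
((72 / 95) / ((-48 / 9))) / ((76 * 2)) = -27 / 28880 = -0.00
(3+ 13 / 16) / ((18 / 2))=61 / 144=0.42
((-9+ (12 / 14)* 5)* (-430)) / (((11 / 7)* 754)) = 645 / 377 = 1.71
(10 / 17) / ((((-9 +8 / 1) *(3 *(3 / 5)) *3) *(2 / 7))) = -175 / 459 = -0.38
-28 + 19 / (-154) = -4331 / 154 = -28.12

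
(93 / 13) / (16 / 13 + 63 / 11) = 1023 / 995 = 1.03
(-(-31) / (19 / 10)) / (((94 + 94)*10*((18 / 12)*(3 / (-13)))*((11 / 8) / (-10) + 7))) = -16120 / 4412313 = -0.00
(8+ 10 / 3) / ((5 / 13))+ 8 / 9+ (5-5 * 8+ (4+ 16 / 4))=151 / 45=3.36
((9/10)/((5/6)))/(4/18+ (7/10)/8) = 3888/1115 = 3.49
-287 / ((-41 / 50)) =350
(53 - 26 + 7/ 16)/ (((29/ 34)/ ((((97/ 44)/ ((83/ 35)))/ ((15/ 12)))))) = 5067377/ 211816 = 23.92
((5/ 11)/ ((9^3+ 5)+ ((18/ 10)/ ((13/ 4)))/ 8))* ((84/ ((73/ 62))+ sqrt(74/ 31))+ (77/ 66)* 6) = 0.05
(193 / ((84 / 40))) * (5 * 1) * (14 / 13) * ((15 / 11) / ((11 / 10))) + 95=1114435 / 1573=708.48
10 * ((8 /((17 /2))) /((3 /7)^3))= 54880 /459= 119.56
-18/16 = -9/8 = -1.12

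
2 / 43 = 0.05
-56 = -56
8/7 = 1.14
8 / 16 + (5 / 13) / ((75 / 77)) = 349 / 390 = 0.89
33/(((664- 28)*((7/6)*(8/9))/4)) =297/1484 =0.20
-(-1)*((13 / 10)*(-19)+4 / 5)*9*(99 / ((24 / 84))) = -1490643 / 20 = -74532.15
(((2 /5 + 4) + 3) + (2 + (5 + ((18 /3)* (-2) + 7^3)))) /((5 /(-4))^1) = -6908 /25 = -276.32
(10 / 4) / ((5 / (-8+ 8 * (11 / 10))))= 2 / 5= 0.40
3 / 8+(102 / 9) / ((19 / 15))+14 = 3545 / 152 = 23.32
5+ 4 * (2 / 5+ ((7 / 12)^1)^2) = 1433 / 180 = 7.96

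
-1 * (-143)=143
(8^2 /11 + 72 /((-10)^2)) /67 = 1798 /18425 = 0.10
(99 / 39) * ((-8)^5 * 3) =-249540.92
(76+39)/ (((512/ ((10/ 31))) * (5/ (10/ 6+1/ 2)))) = 1495/ 47616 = 0.03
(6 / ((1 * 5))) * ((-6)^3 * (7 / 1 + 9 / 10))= -51192 / 25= -2047.68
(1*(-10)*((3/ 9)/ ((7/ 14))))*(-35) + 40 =273.33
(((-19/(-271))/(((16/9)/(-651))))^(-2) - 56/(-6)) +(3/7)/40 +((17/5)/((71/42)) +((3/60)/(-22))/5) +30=40026510123974047/967843709702100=41.36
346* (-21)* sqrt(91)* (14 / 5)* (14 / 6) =-237356* sqrt(91) / 5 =-452846.39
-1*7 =-7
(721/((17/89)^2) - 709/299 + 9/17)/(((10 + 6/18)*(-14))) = -5122326315/37502374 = -136.59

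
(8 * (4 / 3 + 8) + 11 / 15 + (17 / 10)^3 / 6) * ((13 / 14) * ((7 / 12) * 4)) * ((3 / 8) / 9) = 5945069 / 864000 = 6.88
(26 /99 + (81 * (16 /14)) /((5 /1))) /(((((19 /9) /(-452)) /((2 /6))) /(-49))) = 205856168 /3135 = 65663.85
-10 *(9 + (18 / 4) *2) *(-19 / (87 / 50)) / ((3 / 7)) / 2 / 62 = 33250 / 899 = 36.99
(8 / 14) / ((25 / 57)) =228 / 175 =1.30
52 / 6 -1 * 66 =-172 / 3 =-57.33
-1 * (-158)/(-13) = -158/13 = -12.15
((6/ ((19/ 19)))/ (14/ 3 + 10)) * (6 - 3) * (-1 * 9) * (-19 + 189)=-20655/ 11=-1877.73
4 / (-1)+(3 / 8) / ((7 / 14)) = -13 / 4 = -3.25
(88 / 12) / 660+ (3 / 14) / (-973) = 3338 / 306495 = 0.01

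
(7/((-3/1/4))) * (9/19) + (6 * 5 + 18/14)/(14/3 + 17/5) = -8733/16093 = -0.54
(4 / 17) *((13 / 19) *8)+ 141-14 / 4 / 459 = 2481653 / 17442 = 142.28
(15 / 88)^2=225 / 7744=0.03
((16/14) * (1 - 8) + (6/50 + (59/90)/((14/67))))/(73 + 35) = -29879/680400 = -0.04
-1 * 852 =-852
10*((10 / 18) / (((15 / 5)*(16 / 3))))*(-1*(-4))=1.39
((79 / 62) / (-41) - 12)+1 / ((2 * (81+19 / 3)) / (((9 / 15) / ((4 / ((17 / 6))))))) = -12.03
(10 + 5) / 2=15 / 2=7.50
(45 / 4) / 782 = 45 / 3128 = 0.01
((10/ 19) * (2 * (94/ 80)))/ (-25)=-47/ 950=-0.05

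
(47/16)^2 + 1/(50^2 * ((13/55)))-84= -31353671/416000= -75.37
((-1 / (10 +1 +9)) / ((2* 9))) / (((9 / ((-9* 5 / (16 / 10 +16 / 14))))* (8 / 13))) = 0.01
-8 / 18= -4 / 9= -0.44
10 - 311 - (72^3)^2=-139314069805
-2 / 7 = -0.29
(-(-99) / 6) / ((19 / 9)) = 297 / 38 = 7.82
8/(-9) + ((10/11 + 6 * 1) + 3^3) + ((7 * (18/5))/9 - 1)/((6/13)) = 36551/990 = 36.92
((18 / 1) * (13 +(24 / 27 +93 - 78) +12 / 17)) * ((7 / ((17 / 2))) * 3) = 380352 / 289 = 1316.10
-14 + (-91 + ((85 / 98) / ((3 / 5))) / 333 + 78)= -2642929 / 97902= -27.00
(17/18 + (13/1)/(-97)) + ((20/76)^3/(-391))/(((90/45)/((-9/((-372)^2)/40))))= 466796248883905/575990283048192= 0.81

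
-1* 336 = -336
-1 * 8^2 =-64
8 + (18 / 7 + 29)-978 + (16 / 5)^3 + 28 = -767953 / 875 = -877.66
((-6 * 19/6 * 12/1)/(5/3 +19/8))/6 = -912/97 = -9.40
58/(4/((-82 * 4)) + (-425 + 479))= 4756/4427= 1.07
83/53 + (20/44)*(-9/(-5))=1390/583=2.38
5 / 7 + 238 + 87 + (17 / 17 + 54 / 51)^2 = 667495 / 2023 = 329.95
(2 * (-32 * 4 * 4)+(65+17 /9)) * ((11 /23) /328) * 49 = -2321473 /33948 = -68.38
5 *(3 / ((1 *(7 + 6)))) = 15 / 13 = 1.15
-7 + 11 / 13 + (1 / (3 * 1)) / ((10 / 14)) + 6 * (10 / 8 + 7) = 17087 / 390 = 43.81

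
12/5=2.40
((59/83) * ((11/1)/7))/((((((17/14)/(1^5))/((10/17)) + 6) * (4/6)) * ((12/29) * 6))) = 0.08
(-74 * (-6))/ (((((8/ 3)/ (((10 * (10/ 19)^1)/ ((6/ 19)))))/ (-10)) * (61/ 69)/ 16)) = -30636000/ 61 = -502229.51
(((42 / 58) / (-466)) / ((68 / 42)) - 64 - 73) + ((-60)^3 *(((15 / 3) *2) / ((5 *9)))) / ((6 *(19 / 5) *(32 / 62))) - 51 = -37250646651 / 8730044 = -4266.95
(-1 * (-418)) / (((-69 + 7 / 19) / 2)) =-3971 / 326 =-12.18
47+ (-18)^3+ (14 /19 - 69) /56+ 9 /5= -30773109 /5320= -5784.42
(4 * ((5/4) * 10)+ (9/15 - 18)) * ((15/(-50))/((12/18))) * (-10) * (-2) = -1467/5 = -293.40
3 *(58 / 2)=87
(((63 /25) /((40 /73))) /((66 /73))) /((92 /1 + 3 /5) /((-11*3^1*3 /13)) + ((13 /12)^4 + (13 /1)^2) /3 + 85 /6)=435102192 /5029476175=0.09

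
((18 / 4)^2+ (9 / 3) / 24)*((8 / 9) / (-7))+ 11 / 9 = -86 / 63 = -1.37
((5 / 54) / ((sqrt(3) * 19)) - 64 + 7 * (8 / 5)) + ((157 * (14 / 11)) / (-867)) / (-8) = -10065577 / 190740 + 5 * sqrt(3) / 3078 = -52.77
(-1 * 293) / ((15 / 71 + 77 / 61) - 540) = 0.54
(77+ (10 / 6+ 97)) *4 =702.67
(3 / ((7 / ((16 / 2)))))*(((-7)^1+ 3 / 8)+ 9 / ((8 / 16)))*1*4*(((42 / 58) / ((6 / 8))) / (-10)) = -15.06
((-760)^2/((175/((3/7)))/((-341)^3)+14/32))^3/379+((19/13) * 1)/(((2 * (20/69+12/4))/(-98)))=3920702469639375169377719077827494775616252377099/645691466355299383810874039629309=6072098941883741.97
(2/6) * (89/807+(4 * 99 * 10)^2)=12655051289/2421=5227200.04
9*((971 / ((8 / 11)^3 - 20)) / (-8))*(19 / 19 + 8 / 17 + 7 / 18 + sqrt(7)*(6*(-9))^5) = 735376169 / 7101376 - 166900875801363*sqrt(7) / 6527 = -67654084616.73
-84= -84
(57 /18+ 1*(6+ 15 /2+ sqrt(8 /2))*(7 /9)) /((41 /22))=3014 /369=8.17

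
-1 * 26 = -26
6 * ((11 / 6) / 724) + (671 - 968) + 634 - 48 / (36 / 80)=500317 / 2172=230.35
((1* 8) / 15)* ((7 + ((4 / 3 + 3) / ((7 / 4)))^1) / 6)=796 / 945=0.84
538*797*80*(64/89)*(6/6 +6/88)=26349096.79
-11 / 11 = -1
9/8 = 1.12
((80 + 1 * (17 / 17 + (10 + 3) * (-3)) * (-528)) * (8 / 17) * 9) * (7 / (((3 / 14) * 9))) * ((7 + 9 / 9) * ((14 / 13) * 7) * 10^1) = 123816304640 / 663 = 186751590.71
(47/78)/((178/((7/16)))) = 0.00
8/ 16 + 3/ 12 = 3/ 4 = 0.75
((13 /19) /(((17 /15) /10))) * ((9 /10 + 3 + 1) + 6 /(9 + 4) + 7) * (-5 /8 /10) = -24105 /5168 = -4.66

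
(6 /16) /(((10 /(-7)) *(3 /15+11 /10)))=-21 /104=-0.20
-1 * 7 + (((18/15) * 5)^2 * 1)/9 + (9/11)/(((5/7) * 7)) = -156/55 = -2.84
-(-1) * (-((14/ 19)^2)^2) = -38416/ 130321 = -0.29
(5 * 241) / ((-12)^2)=1205 / 144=8.37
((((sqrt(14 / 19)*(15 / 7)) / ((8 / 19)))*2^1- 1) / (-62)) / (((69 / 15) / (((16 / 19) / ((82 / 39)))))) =780 / 555427- 2925*sqrt(266) / 3887989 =-0.01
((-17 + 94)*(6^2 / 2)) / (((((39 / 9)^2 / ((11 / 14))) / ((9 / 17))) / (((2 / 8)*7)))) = 617463 / 11492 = 53.73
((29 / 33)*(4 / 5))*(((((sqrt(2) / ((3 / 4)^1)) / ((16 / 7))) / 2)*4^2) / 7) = 232*sqrt(2) / 495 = 0.66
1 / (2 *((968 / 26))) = 13 / 968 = 0.01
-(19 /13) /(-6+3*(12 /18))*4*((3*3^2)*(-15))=-7695 /13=-591.92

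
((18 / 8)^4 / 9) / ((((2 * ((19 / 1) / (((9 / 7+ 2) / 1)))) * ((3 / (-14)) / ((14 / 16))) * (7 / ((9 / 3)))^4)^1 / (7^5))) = -22182741 / 38912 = -570.07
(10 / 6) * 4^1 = 20 / 3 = 6.67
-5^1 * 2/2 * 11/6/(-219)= 55/1314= 0.04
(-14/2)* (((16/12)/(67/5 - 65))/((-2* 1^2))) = -35/387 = -0.09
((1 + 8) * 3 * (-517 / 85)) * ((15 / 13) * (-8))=335016 / 221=1515.91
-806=-806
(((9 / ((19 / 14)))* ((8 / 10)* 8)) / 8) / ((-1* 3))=-168 / 95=-1.77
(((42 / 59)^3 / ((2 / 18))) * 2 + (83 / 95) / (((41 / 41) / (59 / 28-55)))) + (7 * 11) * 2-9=57516210923 / 546308140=105.28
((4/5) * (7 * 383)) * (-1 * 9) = -96516/5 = -19303.20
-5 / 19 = -0.26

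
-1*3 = -3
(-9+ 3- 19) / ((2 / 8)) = -100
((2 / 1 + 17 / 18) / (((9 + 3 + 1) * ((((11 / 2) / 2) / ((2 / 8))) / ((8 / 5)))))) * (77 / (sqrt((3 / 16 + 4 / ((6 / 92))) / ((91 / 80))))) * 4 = 5936 * sqrt(4030845) / 8637525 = 1.38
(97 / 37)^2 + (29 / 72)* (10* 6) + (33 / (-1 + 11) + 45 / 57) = 35.13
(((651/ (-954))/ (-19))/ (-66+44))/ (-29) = 217/ 3854796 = 0.00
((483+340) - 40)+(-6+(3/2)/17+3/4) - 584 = 13181/68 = 193.84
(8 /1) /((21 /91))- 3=95 /3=31.67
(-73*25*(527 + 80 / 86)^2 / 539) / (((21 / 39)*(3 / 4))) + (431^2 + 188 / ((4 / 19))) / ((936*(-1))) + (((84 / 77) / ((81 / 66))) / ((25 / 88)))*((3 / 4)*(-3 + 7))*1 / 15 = -1497229286198507 / 640678500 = -2336943.23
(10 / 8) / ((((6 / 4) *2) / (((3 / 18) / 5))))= 1 / 72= 0.01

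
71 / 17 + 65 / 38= 3803 / 646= 5.89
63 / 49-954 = -6669 / 7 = -952.71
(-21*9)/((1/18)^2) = -61236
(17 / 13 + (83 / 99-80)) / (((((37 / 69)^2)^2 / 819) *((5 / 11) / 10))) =-31796802659412 / 1874161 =-16965886.42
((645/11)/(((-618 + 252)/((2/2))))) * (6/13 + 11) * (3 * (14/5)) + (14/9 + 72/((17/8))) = 26710415/1334619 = 20.01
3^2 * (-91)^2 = 74529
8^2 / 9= 64 / 9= 7.11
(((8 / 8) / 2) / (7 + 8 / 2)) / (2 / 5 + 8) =0.01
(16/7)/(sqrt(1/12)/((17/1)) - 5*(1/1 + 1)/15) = -3.52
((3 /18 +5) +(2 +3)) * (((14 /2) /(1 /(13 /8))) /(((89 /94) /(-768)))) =-8348704 /89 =-93805.66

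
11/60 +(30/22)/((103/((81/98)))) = 647137/3331020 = 0.19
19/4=4.75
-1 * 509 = -509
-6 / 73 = -0.08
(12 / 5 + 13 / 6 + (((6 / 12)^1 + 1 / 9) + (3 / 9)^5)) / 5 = 6296 / 6075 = 1.04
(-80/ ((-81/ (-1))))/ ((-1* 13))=80/ 1053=0.08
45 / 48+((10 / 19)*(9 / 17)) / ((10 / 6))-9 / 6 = -2043 / 5168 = -0.40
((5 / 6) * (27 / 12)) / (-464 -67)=-5 / 1416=-0.00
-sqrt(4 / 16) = -1 / 2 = -0.50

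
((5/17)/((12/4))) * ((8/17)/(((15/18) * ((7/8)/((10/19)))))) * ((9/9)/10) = 128/38437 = 0.00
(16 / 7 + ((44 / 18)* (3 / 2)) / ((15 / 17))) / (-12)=-2029 / 3780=-0.54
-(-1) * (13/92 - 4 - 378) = -35131/92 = -381.86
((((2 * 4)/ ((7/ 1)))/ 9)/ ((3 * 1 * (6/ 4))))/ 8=2/ 567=0.00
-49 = -49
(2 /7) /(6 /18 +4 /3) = 6 /35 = 0.17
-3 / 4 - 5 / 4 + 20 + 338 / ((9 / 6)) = 730 / 3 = 243.33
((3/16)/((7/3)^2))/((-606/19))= -171/158368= -0.00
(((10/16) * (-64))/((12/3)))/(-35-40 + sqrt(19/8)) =20 * sqrt(38)/44981 + 6000/44981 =0.14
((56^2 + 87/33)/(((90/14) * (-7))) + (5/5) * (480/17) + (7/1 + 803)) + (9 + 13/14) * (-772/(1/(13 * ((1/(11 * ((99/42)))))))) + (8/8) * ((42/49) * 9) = -397427621/129591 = -3066.78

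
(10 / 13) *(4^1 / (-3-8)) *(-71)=2840 / 143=19.86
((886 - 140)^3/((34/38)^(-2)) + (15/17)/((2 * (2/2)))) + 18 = 4079371583483/12274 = 332358773.30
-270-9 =-279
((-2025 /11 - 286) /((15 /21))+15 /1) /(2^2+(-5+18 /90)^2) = -44215 /1859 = -23.78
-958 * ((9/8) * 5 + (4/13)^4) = -5397.34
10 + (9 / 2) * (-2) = 1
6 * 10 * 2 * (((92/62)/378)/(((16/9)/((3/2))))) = 345/868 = 0.40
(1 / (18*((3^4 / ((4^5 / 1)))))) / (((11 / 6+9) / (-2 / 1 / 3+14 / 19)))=4096 / 900315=0.00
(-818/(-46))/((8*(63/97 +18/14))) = 277711/241776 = 1.15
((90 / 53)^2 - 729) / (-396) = 226629 / 123596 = 1.83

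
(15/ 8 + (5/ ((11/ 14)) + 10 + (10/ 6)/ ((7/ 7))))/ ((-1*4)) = -5255/ 1056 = -4.98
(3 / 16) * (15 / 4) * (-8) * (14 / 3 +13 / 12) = -1035 / 32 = -32.34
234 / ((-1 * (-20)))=117 / 10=11.70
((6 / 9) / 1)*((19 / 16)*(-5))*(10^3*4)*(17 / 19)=-42500 / 3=-14166.67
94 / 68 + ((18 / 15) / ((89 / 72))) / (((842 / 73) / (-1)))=8269103 / 6369730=1.30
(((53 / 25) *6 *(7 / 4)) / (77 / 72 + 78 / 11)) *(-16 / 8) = -881496 / 161575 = -5.46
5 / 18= 0.28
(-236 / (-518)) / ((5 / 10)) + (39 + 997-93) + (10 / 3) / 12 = 4401809 / 4662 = 944.19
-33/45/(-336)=11/5040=0.00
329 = 329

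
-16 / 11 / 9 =-16 / 99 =-0.16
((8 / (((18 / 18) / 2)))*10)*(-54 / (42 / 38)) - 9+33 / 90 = -1643413 / 210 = -7825.78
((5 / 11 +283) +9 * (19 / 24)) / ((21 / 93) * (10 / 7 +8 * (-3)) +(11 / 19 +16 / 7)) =-105429233 / 809864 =-130.18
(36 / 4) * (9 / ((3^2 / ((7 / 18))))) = 7 / 2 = 3.50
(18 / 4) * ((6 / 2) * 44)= 594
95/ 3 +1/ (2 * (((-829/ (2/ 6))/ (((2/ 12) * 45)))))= 315005/ 9948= 31.67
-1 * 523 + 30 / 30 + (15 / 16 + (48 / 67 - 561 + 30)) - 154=-1292131 / 1072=-1205.35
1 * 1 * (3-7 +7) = 3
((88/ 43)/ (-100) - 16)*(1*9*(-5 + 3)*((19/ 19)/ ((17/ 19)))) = 5889924/ 18275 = 322.29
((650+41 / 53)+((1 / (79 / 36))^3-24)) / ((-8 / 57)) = -933701912613 / 209048536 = -4466.44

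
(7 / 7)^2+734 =735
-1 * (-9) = 9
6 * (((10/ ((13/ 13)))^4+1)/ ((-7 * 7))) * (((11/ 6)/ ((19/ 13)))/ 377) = -4.07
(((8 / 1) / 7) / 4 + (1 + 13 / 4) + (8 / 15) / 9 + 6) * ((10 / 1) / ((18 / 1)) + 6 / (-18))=40049 / 17010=2.35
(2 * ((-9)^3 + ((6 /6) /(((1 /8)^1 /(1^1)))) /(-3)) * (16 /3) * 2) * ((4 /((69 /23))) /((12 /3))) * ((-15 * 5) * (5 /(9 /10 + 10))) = 175600000 /981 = 179001.02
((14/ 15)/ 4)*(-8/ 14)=-2/ 15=-0.13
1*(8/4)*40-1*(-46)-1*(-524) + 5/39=25355/39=650.13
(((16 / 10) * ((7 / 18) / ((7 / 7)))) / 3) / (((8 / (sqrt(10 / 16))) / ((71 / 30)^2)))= 35287 * sqrt(10) / 972000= 0.11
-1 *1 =-1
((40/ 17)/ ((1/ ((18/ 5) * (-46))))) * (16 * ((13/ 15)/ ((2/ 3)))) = -688896/ 85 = -8104.66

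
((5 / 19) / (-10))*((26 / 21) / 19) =-13 / 7581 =-0.00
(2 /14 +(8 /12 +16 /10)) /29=253 /3045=0.08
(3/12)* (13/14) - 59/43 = -2745/2408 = -1.14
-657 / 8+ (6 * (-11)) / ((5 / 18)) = -319.72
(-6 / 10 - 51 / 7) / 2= -138 / 35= -3.94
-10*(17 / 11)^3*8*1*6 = -2358240 / 1331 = -1771.78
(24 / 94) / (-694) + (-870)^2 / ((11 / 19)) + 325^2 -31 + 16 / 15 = 3802275137984 / 2690985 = 1412967.79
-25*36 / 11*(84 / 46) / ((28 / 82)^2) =-2269350 / 1771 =-1281.39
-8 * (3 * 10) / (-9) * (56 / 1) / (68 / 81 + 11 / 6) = 241920 / 433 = 558.71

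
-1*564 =-564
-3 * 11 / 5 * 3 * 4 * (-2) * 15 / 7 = 2376 / 7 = 339.43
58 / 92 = 29 / 46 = 0.63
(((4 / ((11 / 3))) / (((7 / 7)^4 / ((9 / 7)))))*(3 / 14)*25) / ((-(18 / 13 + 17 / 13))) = -10530 / 3773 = -2.79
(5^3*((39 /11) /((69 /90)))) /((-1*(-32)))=73125 /4048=18.06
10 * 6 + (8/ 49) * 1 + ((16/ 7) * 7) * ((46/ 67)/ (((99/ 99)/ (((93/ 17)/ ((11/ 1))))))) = 40289444/ 613921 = 65.63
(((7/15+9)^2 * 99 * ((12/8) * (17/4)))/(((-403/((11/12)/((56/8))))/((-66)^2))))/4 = -11292207993/564200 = -20014.55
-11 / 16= -0.69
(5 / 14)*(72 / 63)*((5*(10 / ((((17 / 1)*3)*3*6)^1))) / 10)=50 / 22491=0.00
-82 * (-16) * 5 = 6560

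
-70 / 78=-35 / 39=-0.90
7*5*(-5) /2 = -175 /2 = -87.50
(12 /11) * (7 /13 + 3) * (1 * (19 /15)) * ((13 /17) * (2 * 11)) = 6992 /85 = 82.26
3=3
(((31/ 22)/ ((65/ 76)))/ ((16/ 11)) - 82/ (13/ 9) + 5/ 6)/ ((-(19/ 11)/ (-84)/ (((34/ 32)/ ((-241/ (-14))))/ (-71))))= 783372359/ 338113360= 2.32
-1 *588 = -588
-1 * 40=-40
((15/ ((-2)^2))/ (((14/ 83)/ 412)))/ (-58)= -157.92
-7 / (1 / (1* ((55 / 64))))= -385 / 64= -6.02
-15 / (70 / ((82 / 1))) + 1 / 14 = -35 / 2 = -17.50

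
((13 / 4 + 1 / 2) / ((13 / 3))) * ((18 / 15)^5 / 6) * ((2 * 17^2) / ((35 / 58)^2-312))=-5669847072 / 8517786875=-0.67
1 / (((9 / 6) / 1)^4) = 16 / 81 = 0.20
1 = 1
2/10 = 1/5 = 0.20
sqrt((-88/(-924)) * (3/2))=sqrt(7)/7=0.38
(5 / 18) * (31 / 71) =155 / 1278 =0.12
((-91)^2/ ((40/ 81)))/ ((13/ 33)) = 1702701/ 40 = 42567.52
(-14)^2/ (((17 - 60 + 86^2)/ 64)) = 1.71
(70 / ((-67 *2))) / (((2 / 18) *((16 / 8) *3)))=-105 / 134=-0.78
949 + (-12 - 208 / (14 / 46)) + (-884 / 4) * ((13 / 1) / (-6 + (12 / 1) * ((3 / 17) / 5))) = 2550785 / 3318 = 768.77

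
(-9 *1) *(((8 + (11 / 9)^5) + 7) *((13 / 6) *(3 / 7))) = -6804109 / 45927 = -148.15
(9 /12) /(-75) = -1 /100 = -0.01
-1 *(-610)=610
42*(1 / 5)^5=42 / 3125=0.01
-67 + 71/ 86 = -5691/ 86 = -66.17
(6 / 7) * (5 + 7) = 72 / 7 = 10.29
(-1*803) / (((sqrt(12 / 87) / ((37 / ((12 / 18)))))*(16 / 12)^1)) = -267399*sqrt(29) / 16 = -89999.23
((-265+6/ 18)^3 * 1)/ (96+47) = -500566184/ 3861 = -129646.77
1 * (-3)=-3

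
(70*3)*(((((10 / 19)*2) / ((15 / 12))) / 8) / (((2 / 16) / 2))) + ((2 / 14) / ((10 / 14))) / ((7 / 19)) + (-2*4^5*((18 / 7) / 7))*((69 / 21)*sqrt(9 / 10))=235561 / 665 - 1271808*sqrt(10) / 1715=-1990.85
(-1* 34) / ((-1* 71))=34 / 71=0.48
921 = 921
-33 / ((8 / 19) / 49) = -30723 / 8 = -3840.38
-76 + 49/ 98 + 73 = -5/ 2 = -2.50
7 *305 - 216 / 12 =2117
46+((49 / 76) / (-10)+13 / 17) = 603367 / 12920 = 46.70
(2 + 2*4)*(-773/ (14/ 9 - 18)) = 34785/ 74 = 470.07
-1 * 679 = -679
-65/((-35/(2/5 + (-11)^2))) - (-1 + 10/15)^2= 70984/315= 225.35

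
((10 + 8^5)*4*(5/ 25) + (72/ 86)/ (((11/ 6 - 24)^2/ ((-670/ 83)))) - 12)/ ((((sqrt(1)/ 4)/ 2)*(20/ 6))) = 62904.93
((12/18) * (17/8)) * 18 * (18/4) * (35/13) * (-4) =-16065/13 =-1235.77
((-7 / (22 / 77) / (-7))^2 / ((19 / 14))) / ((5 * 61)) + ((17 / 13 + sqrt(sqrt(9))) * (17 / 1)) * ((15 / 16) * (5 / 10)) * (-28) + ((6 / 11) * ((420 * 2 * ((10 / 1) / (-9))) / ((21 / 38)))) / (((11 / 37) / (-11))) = 672092026513 / 19888440-1785 * sqrt(3) / 8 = 33406.64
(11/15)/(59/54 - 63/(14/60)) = -0.00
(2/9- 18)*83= -13280/9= -1475.56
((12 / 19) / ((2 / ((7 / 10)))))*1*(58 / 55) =0.23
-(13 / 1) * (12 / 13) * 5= -60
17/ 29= 0.59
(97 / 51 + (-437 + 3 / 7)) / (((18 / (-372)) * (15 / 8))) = 76967792 / 16065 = 4791.02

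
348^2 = 121104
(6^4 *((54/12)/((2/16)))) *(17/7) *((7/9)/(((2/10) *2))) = 220320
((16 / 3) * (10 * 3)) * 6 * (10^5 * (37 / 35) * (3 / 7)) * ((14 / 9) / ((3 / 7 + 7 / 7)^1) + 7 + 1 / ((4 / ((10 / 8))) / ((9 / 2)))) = 20236040000 / 49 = 412980408.16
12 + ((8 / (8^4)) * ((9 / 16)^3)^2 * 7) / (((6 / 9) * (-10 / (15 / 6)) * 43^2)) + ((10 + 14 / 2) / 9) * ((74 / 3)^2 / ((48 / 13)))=9981157595489699585 / 30876141933821952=323.26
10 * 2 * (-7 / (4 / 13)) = -455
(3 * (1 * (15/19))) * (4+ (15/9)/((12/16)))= 280/19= 14.74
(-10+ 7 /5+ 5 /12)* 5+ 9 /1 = -383 /12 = -31.92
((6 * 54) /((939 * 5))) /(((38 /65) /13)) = 1.53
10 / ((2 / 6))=30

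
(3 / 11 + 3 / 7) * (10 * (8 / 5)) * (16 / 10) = 6912 / 385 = 17.95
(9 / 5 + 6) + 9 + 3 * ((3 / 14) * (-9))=11.01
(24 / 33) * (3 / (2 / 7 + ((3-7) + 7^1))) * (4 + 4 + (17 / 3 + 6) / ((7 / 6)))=3024 / 253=11.95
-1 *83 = -83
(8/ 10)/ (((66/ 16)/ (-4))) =-128/ 165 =-0.78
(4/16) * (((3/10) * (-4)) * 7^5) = -5042.10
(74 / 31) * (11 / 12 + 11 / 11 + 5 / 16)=3959 / 744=5.32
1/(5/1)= 1/5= 0.20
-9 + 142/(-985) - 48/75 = -9.78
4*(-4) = -16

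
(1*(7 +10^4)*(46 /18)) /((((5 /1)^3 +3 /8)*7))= 29.14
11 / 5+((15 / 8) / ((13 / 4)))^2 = 8561 / 3380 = 2.53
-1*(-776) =776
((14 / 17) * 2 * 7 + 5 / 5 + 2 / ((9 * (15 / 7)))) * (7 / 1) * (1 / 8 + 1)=202951 / 2040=99.49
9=9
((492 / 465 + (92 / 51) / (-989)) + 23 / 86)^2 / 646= 809782214641 / 298561063469400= 0.00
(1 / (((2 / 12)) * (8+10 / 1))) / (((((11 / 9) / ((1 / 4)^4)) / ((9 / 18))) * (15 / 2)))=1 / 14080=0.00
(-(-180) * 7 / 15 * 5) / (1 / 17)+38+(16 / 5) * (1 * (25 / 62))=222558 / 31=7179.29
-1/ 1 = -1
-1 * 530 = -530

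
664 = 664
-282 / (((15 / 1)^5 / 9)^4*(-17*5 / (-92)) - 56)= -25944 / 4307983875274658197973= -0.00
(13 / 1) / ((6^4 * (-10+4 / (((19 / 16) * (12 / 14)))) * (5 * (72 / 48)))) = -247 / 1121040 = -0.00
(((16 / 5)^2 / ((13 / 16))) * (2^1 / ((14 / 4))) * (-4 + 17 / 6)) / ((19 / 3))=-8192 / 6175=-1.33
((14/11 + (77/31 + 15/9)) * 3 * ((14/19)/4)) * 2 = 2044/341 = 5.99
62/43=1.44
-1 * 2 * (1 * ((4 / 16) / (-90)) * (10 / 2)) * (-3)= -1 / 12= -0.08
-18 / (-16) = 9 / 8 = 1.12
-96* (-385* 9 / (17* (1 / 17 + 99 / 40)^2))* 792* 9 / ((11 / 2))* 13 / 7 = 21776781312000 / 2968729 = 7335388.75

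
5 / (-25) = -1 / 5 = -0.20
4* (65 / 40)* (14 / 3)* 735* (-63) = -1404585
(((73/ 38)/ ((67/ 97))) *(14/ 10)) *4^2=396536/ 6365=62.30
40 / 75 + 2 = 38 / 15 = 2.53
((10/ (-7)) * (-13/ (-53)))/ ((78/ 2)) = -10/ 1113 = -0.01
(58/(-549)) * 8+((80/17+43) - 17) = 29.86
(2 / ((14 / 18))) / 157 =18 / 1099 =0.02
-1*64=-64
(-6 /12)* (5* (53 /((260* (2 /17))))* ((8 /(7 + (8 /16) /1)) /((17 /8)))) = -424 /195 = -2.17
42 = 42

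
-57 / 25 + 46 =1093 / 25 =43.72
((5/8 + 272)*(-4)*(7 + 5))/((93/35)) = -152670/31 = -4924.84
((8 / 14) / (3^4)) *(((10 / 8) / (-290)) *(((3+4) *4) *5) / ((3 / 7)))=-70 / 7047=-0.01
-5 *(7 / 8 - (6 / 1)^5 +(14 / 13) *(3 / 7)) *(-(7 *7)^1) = -198098425 / 104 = -1904792.55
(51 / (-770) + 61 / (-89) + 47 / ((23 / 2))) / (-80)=-5257113 / 126095200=-0.04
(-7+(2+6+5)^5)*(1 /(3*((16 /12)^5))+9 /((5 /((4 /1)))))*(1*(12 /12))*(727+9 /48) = 16099882306209 /8192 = 1965317664.33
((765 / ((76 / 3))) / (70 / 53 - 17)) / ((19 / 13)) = -527085 / 399988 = -1.32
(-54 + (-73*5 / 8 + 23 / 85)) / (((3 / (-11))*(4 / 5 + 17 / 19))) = 14120249 / 65688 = 214.96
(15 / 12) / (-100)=-1 / 80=-0.01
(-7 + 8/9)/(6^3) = -55/1944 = -0.03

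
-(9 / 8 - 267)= 2127 / 8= 265.88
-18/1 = -18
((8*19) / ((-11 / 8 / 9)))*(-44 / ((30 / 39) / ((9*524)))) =268381900.80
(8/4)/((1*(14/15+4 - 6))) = -15/8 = -1.88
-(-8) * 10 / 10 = 8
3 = 3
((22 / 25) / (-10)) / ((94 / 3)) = -33 / 11750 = -0.00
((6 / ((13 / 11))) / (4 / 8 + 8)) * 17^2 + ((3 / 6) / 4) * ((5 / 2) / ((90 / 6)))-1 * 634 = -287891 / 624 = -461.36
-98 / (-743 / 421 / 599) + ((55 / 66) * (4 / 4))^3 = 5338217947 / 160488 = 33262.41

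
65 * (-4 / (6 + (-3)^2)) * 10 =-520 / 3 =-173.33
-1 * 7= -7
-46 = -46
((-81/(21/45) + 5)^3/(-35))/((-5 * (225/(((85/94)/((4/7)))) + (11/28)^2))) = -192.30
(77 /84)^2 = 121 /144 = 0.84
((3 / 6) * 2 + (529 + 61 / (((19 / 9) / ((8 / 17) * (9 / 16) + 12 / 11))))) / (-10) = -4044523 / 71060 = -56.92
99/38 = 2.61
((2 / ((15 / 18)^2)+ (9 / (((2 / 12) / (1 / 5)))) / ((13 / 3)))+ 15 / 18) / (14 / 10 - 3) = -12101 / 3120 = -3.88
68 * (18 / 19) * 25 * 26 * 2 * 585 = 930852000 / 19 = 48992210.53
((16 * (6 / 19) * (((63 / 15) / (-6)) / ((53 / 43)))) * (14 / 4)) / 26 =-25284 / 65455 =-0.39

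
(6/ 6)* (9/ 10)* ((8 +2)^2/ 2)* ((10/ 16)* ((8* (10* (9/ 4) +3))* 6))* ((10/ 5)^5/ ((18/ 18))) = 1101600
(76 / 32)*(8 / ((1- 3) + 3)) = 19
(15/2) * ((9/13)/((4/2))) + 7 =9.60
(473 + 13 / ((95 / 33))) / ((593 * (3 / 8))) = 362912 / 169005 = 2.15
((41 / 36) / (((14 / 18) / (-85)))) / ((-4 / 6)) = 10455 / 56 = 186.70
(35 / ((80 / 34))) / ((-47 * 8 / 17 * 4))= -2023 / 12032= -0.17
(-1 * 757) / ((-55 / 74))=56018 / 55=1018.51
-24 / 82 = -12 / 41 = -0.29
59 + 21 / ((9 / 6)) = 73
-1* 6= -6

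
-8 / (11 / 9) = -6.55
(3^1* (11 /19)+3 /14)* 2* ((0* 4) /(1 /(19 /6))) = 0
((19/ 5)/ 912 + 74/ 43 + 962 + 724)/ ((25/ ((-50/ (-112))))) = 2488189/ 82560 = 30.14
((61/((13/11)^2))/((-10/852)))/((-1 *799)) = 3144306/675155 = 4.66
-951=-951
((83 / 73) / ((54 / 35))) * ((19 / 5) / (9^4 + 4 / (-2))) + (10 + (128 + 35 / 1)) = 639003719 / 3693654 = 173.00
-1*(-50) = 50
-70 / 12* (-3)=35 / 2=17.50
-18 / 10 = -9 / 5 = -1.80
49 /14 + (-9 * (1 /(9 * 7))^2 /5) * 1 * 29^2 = 13753 /4410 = 3.12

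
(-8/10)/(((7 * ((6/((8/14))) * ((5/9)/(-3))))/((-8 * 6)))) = -3456/1225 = -2.82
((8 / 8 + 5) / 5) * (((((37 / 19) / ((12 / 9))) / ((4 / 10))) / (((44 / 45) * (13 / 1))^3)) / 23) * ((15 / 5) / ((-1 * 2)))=-91033875 / 654273771008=-0.00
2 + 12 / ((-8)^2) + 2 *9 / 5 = 463 / 80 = 5.79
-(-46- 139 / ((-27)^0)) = 185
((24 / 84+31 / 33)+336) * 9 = 233697 / 77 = 3035.03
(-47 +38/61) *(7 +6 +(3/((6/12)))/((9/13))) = -1004.84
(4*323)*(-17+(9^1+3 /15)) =-50388 /5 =-10077.60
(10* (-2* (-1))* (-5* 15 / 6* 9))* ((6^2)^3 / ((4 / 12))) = -314928000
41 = 41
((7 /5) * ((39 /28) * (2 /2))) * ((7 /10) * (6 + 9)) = 819 /40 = 20.48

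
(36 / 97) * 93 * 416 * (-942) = -1311987456 / 97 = -13525643.88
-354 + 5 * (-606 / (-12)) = -203 / 2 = -101.50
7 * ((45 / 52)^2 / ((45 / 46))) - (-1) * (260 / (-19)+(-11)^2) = 2894383 / 25688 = 112.67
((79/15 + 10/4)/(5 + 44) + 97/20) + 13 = 10589/588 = 18.01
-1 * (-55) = 55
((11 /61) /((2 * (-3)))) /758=-11 /277428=-0.00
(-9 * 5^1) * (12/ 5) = -108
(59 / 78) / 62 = 0.01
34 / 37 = 0.92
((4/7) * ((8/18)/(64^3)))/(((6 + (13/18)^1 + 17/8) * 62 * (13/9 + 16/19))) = 171/221378719744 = 0.00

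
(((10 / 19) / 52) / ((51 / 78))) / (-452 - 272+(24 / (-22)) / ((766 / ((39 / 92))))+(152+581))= 193798 / 112666599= 0.00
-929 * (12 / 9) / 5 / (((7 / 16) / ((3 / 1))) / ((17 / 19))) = -1010752 / 665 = -1519.93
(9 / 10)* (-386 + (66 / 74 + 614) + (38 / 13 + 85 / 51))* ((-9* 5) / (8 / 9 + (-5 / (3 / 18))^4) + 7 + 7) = 51578016186297 / 17532469240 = 2941.86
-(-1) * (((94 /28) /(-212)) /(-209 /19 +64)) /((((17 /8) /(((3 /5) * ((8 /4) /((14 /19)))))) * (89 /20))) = -10716 /208250833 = -0.00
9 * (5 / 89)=45 / 89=0.51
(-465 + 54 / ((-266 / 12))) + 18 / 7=-61827 / 133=-464.86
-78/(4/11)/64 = -429/128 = -3.35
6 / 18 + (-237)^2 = 168508 / 3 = 56169.33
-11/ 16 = -0.69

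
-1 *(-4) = 4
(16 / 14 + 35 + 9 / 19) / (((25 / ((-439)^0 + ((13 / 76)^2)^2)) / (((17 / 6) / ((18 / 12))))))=276441911623 / 99836311680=2.77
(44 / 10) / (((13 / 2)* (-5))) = -44 / 325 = -0.14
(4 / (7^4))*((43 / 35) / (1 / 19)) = 3268 / 84035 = 0.04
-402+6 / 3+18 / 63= -2798 / 7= -399.71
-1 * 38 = -38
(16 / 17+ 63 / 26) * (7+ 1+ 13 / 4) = 66915 / 1768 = 37.85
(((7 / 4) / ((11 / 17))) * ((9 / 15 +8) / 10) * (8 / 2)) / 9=5117 / 4950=1.03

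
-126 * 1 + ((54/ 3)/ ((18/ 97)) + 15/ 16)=-449/ 16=-28.06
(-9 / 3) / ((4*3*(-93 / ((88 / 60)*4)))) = 22 / 1395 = 0.02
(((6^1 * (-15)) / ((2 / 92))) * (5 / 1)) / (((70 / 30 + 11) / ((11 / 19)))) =-34155 / 38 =-898.82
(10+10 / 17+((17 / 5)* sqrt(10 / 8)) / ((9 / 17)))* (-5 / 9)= -100 / 17 - 289* sqrt(5) / 162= -9.87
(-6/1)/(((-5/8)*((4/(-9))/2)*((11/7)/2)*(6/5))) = -504/11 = -45.82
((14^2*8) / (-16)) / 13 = -98 / 13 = -7.54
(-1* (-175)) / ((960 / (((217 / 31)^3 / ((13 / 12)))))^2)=823543 / 43264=19.04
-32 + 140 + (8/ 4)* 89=286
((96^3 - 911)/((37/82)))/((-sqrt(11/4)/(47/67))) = -6812523100 * sqrt(11)/27269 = -828581.28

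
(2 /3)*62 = 124 /3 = 41.33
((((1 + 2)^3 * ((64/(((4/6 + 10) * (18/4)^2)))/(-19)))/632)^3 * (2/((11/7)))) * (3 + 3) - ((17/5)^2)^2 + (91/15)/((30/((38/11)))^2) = -133.55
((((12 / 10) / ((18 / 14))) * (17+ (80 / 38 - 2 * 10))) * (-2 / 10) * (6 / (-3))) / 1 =-476 / 1425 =-0.33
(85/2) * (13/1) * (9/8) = 9945/16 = 621.56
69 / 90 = 23 / 30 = 0.77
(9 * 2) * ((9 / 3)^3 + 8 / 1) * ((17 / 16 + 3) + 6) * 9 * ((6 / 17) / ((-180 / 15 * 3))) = -152145 / 272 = -559.36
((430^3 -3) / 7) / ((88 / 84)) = 238520991 / 22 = 10841863.23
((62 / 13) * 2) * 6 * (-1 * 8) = -5952 / 13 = -457.85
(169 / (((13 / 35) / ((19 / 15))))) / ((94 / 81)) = 46683 / 94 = 496.63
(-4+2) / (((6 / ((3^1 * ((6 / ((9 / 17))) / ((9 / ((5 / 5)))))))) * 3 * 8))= -17 / 324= -0.05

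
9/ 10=0.90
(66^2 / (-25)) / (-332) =0.52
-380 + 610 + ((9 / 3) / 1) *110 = 560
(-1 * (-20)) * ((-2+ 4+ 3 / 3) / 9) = 20 / 3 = 6.67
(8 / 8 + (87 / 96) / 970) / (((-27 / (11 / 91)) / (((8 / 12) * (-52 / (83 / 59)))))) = 20163781 / 182596680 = 0.11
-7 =-7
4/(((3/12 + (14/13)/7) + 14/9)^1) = 2.04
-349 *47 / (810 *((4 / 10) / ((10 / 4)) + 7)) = -82015 / 28998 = -2.83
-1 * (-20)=20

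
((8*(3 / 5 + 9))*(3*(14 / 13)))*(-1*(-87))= 1403136 / 65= 21586.71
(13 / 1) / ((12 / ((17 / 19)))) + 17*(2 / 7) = 9299 / 1596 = 5.83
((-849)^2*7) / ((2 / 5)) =25228035 / 2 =12614017.50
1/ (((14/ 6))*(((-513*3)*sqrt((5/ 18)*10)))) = -1/ 5985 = -0.00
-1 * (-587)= 587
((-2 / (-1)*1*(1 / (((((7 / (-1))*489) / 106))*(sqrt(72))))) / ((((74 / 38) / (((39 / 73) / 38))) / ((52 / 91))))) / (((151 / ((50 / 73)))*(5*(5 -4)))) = -13780*sqrt(2) / 713393800203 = -0.00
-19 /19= -1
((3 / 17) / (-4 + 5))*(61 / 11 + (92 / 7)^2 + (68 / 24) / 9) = 5198185 / 164934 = 31.52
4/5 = 0.80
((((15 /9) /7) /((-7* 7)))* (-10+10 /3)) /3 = 100 /9261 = 0.01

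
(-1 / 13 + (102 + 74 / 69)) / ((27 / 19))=1755353 / 24219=72.48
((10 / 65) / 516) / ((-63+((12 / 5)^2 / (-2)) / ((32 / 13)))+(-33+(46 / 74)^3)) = -2532650 / 823370946177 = -0.00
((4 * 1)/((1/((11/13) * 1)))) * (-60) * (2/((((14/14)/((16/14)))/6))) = -253440/91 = -2785.05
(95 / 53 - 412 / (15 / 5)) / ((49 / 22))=-474122 / 7791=-60.86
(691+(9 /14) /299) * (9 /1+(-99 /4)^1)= -10883.28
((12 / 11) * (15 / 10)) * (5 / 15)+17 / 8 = 235 / 88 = 2.67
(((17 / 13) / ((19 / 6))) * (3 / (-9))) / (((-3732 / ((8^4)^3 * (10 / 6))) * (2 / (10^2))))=146028888064000 / 691353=211221891.08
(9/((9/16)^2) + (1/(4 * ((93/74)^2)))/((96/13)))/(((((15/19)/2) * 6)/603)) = 30087778909/4151520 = 7247.41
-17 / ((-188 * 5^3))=17 / 23500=0.00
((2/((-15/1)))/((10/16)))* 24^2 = -3072/25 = -122.88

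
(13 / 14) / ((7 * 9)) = 13 / 882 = 0.01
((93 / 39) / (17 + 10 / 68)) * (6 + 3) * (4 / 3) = 12648 / 7579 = 1.67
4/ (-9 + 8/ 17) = -0.47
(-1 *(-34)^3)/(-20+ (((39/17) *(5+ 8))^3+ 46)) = 193100552/130451581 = 1.48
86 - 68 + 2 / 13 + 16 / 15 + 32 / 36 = 11764 / 585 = 20.11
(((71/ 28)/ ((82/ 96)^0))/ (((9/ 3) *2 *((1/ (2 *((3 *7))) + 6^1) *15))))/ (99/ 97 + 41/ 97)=6887/ 2125200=0.00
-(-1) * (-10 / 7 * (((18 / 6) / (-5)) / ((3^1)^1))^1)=2 / 7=0.29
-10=-10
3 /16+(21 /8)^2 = 453 /64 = 7.08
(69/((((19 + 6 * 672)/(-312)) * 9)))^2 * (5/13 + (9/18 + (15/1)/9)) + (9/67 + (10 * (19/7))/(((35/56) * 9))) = 405172311487/69269146821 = 5.85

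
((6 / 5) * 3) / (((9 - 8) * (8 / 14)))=63 / 10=6.30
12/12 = 1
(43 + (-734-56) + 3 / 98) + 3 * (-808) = -310755 / 98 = -3170.97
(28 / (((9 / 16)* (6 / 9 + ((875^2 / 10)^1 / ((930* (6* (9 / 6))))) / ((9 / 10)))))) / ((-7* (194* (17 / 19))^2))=-9669024 / 443689307969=-0.00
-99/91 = -1.09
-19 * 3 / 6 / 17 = -0.56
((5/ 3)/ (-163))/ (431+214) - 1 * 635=-635.00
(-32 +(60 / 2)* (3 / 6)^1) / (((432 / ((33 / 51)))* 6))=-11 / 2592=-0.00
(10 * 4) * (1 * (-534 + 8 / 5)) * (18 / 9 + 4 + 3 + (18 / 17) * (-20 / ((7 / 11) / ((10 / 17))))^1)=455585328 / 2023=225202.83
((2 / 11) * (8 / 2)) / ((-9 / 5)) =-40 / 99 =-0.40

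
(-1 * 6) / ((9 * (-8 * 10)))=1 / 120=0.01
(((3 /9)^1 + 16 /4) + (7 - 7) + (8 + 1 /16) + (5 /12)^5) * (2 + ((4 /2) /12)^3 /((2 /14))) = 1355458595 /53747712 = 25.22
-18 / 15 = -6 / 5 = -1.20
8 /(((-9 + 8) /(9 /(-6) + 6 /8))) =6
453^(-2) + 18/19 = 3693781/3898971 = 0.95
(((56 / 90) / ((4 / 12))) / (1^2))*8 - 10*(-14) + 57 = 211.93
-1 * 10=-10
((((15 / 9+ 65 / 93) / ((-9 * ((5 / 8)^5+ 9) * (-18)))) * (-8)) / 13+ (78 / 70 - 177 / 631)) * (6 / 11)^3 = 0.14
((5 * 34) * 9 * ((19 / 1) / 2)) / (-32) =-14535 / 32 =-454.22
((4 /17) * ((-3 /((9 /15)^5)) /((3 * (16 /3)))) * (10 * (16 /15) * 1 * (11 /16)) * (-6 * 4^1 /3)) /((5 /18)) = 55000 /459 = 119.83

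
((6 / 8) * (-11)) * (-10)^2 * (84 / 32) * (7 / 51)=-40425 / 136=-297.24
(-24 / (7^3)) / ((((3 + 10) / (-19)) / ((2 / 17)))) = 912 / 75803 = 0.01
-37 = -37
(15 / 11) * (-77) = -105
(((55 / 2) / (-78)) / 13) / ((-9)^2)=-55 / 164268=-0.00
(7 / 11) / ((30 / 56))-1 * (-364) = 60256 / 165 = 365.19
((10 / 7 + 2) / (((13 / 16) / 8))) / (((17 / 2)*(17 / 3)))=18432 / 26299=0.70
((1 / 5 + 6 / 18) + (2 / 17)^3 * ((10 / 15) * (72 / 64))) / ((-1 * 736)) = -19697 / 27119760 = -0.00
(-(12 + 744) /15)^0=1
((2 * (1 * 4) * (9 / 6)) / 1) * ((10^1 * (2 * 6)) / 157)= 1440 / 157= 9.17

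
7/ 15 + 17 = 262/ 15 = 17.47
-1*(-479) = 479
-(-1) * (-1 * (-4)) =4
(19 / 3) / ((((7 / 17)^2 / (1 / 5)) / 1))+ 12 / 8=13187 / 1470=8.97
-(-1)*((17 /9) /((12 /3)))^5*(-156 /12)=-0.31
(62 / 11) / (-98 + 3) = -62 / 1045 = -0.06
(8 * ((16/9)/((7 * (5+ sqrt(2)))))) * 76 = 48640/1449 - 9728 * sqrt(2)/1449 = 24.07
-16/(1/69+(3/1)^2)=-552/311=-1.77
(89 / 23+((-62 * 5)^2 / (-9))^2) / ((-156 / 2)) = -212409837209 / 145314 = -1461730.03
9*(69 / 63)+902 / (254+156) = 422 / 35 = 12.06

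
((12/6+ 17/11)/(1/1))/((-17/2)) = -0.42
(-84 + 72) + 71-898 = -839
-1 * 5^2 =-25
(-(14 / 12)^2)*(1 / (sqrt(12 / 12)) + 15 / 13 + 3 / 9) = -4753 / 1404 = -3.39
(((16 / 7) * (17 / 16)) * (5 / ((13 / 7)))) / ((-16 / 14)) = -595 / 104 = -5.72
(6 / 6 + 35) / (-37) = -36 / 37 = -0.97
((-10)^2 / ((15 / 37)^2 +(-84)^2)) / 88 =34225 / 212517558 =0.00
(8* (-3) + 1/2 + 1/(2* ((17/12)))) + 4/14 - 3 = -6155/238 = -25.86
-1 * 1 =-1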